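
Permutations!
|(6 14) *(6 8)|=3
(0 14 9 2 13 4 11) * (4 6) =(0 14 9 2 13 6 4 11) =[14, 1, 13, 3, 11, 5, 4, 7, 8, 2, 10, 0, 12, 6, 9]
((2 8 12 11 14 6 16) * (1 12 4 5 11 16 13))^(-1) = (1 13 6 14 11 5 4 8 2 16 12) = [0, 13, 16, 3, 8, 4, 14, 7, 2, 9, 10, 5, 1, 6, 11, 15, 12]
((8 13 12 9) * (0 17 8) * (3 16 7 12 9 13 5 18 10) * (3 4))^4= [18, 1, 2, 13, 12, 3, 6, 0, 4, 5, 7, 11, 17, 8, 14, 15, 9, 10, 16]= (0 18 16 9 5 3 13 8 4 12 17 10 7)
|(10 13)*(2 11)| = |(2 11)(10 13)| = 2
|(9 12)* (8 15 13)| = 6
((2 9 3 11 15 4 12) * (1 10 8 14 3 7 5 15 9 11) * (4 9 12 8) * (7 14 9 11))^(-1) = (1 3 14 9 8 4 10)(2 12 11 15 5 7) = [0, 3, 12, 14, 10, 7, 6, 2, 4, 8, 1, 15, 11, 13, 9, 5]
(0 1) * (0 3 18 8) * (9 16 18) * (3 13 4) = (0 1 13 4 3 9 16 18 8) = [1, 13, 2, 9, 3, 5, 6, 7, 0, 16, 10, 11, 12, 4, 14, 15, 18, 17, 8]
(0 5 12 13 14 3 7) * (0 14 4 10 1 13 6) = (0 5 12 6)(1 13 4 10)(3 7 14) = [5, 13, 2, 7, 10, 12, 0, 14, 8, 9, 1, 11, 6, 4, 3]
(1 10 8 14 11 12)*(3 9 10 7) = (1 7 3 9 10 8 14 11 12) = [0, 7, 2, 9, 4, 5, 6, 3, 14, 10, 8, 12, 1, 13, 11]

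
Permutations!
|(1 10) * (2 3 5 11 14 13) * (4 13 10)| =9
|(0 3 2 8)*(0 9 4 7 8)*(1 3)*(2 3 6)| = 4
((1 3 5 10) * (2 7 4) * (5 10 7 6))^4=(1 3 10)(2 4 7 5 6)=[0, 3, 4, 10, 7, 6, 2, 5, 8, 9, 1]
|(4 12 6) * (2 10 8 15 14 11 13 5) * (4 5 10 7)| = 6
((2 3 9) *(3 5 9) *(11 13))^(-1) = (2 9 5)(11 13) = [0, 1, 9, 3, 4, 2, 6, 7, 8, 5, 10, 13, 12, 11]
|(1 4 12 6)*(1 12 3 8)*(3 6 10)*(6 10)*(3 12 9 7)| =9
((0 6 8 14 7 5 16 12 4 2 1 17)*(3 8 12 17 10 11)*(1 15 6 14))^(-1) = (0 17 16 5 7 14)(1 8 3 11 10)(2 4 12 6 15) = [17, 8, 4, 11, 12, 7, 15, 14, 3, 9, 1, 10, 6, 13, 0, 2, 5, 16]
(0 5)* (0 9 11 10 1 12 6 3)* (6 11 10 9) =(0 5 6 3)(1 12 11 9 10) =[5, 12, 2, 0, 4, 6, 3, 7, 8, 10, 1, 9, 11]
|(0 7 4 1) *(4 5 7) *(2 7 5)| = 6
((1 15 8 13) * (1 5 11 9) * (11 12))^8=[0, 1, 2, 3, 4, 5, 6, 7, 8, 9, 10, 11, 12, 13, 14, 15]=(15)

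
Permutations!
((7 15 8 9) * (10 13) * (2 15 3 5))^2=(2 8 7 5 15 9 3)=[0, 1, 8, 2, 4, 15, 6, 5, 7, 3, 10, 11, 12, 13, 14, 9]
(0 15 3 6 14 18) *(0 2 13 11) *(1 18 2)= (0 15 3 6 14 2 13 11)(1 18)= [15, 18, 13, 6, 4, 5, 14, 7, 8, 9, 10, 0, 12, 11, 2, 3, 16, 17, 1]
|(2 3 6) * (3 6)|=|(2 6)|=2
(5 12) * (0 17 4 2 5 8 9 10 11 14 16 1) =(0 17 4 2 5 12 8 9 10 11 14 16 1) =[17, 0, 5, 3, 2, 12, 6, 7, 9, 10, 11, 14, 8, 13, 16, 15, 1, 4]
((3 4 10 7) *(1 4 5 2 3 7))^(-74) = (1 4 10)(2 3 5) = [0, 4, 3, 5, 10, 2, 6, 7, 8, 9, 1]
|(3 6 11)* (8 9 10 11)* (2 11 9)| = |(2 11 3 6 8)(9 10)| = 10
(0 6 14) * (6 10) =[10, 1, 2, 3, 4, 5, 14, 7, 8, 9, 6, 11, 12, 13, 0] =(0 10 6 14)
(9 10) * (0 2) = (0 2)(9 10) = [2, 1, 0, 3, 4, 5, 6, 7, 8, 10, 9]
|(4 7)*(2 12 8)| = |(2 12 8)(4 7)| = 6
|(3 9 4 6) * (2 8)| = 4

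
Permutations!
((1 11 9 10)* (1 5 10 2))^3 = (1 2 9 11)(5 10) = [0, 2, 9, 3, 4, 10, 6, 7, 8, 11, 5, 1]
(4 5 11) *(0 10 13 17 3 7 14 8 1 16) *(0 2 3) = (0 10 13 17)(1 16 2 3 7 14 8)(4 5 11) = [10, 16, 3, 7, 5, 11, 6, 14, 1, 9, 13, 4, 12, 17, 8, 15, 2, 0]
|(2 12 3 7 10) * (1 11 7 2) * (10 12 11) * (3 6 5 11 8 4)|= 20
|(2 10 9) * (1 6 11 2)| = |(1 6 11 2 10 9)| = 6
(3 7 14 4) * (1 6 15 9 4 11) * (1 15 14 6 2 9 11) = (1 2 9 4 3 7 6 14)(11 15) = [0, 2, 9, 7, 3, 5, 14, 6, 8, 4, 10, 15, 12, 13, 1, 11]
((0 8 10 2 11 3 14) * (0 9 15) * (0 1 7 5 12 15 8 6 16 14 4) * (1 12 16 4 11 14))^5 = (0 4 6)(1 7 5 16)(3 11)(12 15) = [4, 7, 2, 11, 6, 16, 0, 5, 8, 9, 10, 3, 15, 13, 14, 12, 1]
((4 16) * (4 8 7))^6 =(4 8)(7 16) =[0, 1, 2, 3, 8, 5, 6, 16, 4, 9, 10, 11, 12, 13, 14, 15, 7]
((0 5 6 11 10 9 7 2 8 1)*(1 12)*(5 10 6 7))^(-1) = (0 1 12 8 2 7 5 9 10)(6 11) = [1, 12, 7, 3, 4, 9, 11, 5, 2, 10, 0, 6, 8]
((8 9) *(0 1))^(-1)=(0 1)(8 9)=[1, 0, 2, 3, 4, 5, 6, 7, 9, 8]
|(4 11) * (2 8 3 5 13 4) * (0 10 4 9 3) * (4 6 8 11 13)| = 20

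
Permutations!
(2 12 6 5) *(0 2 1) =(0 2 12 6 5 1) =[2, 0, 12, 3, 4, 1, 5, 7, 8, 9, 10, 11, 6]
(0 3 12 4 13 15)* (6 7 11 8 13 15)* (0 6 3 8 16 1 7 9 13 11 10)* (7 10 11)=[8, 10, 2, 12, 15, 5, 9, 11, 7, 13, 0, 16, 4, 3, 14, 6, 1]=(0 8 7 11 16 1 10)(3 12 4 15 6 9 13)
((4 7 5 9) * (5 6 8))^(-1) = (4 9 5 8 6 7) = [0, 1, 2, 3, 9, 8, 7, 4, 6, 5]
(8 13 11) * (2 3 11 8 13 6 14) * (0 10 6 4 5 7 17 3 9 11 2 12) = [10, 1, 9, 2, 5, 7, 14, 17, 4, 11, 6, 13, 0, 8, 12, 15, 16, 3] = (0 10 6 14 12)(2 9 11 13 8 4 5 7 17 3)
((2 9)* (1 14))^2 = (14) = [0, 1, 2, 3, 4, 5, 6, 7, 8, 9, 10, 11, 12, 13, 14]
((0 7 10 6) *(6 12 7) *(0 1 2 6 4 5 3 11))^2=(0 5 11 4 3)(1 6 2)(7 12 10)=[5, 6, 1, 0, 3, 11, 2, 12, 8, 9, 7, 4, 10]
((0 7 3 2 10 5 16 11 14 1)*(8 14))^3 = [2, 3, 16, 5, 4, 8, 6, 10, 0, 9, 11, 1, 12, 13, 7, 15, 14] = (0 2 16 14 7 10 11 1 3 5 8)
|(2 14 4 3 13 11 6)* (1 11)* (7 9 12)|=24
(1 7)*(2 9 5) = (1 7)(2 9 5) = [0, 7, 9, 3, 4, 2, 6, 1, 8, 5]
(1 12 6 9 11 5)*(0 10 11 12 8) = (0 10 11 5 1 8)(6 9 12) = [10, 8, 2, 3, 4, 1, 9, 7, 0, 12, 11, 5, 6]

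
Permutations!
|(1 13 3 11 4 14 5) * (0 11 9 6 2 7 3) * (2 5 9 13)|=|(0 11 4 14 9 6 5 1 2 7 3 13)|=12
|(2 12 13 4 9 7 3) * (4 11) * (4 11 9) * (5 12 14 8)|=|(2 14 8 5 12 13 9 7 3)|=9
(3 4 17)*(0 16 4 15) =(0 16 4 17 3 15) =[16, 1, 2, 15, 17, 5, 6, 7, 8, 9, 10, 11, 12, 13, 14, 0, 4, 3]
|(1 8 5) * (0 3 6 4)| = 12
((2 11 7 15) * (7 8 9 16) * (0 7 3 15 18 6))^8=(18)(2 11 8 9 16 3 15)=[0, 1, 11, 15, 4, 5, 6, 7, 9, 16, 10, 8, 12, 13, 14, 2, 3, 17, 18]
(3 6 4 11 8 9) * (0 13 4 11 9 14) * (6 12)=(0 13 4 9 3 12 6 11 8 14)=[13, 1, 2, 12, 9, 5, 11, 7, 14, 3, 10, 8, 6, 4, 0]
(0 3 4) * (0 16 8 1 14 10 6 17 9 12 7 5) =(0 3 4 16 8 1 14 10 6 17 9 12 7 5) =[3, 14, 2, 4, 16, 0, 17, 5, 1, 12, 6, 11, 7, 13, 10, 15, 8, 9]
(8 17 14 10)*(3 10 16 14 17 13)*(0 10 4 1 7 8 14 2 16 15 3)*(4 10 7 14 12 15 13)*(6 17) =(0 7 8 4 1 14 13)(2 16)(3 10 12 15)(6 17) =[7, 14, 16, 10, 1, 5, 17, 8, 4, 9, 12, 11, 15, 0, 13, 3, 2, 6]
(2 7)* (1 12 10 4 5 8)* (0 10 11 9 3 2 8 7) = (0 10 4 5 7 8 1 12 11 9 3 2) = [10, 12, 0, 2, 5, 7, 6, 8, 1, 3, 4, 9, 11]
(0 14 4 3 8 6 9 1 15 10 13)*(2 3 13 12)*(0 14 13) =(0 13 14 4)(1 15 10 12 2 3 8 6 9) =[13, 15, 3, 8, 0, 5, 9, 7, 6, 1, 12, 11, 2, 14, 4, 10]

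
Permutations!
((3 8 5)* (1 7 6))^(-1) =[0, 6, 2, 5, 4, 8, 7, 1, 3] =(1 6 7)(3 5 8)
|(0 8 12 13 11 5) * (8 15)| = |(0 15 8 12 13 11 5)| = 7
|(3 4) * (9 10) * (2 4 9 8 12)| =|(2 4 3 9 10 8 12)| =7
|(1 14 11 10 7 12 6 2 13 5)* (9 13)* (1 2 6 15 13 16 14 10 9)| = 8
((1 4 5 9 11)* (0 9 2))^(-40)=(0 11 4 2 9 1 5)=[11, 5, 9, 3, 2, 0, 6, 7, 8, 1, 10, 4]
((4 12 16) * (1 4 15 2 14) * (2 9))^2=(1 12 15 2)(4 16 9 14)=[0, 12, 1, 3, 16, 5, 6, 7, 8, 14, 10, 11, 15, 13, 4, 2, 9]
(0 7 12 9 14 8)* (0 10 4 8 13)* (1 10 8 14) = (0 7 12 9 1 10 4 14 13) = [7, 10, 2, 3, 14, 5, 6, 12, 8, 1, 4, 11, 9, 0, 13]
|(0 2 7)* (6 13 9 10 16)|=|(0 2 7)(6 13 9 10 16)|=15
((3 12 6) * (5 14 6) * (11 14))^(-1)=(3 6 14 11 5 12)=[0, 1, 2, 6, 4, 12, 14, 7, 8, 9, 10, 5, 3, 13, 11]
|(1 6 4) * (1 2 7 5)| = |(1 6 4 2 7 5)| = 6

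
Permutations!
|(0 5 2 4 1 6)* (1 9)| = |(0 5 2 4 9 1 6)| = 7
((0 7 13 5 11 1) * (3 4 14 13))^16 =(0 11 13 4 7 1 5 14 3) =[11, 5, 2, 0, 7, 14, 6, 1, 8, 9, 10, 13, 12, 4, 3]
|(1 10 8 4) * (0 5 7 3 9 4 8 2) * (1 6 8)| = 11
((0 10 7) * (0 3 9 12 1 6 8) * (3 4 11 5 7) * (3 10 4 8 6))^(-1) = (0 8 7 5 11 4)(1 12 9 3) = [8, 12, 2, 1, 0, 11, 6, 5, 7, 3, 10, 4, 9]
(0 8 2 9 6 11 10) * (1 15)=(0 8 2 9 6 11 10)(1 15)=[8, 15, 9, 3, 4, 5, 11, 7, 2, 6, 0, 10, 12, 13, 14, 1]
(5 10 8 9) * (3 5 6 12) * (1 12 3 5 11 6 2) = (1 12 5 10 8 9 2)(3 11 6) = [0, 12, 1, 11, 4, 10, 3, 7, 9, 2, 8, 6, 5]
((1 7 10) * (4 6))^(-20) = [0, 7, 2, 3, 4, 5, 6, 10, 8, 9, 1] = (1 7 10)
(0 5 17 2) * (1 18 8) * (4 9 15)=(0 5 17 2)(1 18 8)(4 9 15)=[5, 18, 0, 3, 9, 17, 6, 7, 1, 15, 10, 11, 12, 13, 14, 4, 16, 2, 8]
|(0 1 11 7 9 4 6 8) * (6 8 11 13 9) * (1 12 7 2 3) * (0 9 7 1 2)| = |(0 12 1 13 7 6 11)(2 3)(4 8 9)| = 42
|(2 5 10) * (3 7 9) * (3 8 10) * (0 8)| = 8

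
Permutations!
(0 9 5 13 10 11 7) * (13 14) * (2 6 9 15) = (0 15 2 6 9 5 14 13 10 11 7) = [15, 1, 6, 3, 4, 14, 9, 0, 8, 5, 11, 7, 12, 10, 13, 2]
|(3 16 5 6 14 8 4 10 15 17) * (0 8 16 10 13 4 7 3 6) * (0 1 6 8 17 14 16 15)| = |(0 17 8 7 3 10)(1 6 16 5)(4 13)(14 15)| = 12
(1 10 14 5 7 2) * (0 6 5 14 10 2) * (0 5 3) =(14)(0 6 3)(1 2)(5 7) =[6, 2, 1, 0, 4, 7, 3, 5, 8, 9, 10, 11, 12, 13, 14]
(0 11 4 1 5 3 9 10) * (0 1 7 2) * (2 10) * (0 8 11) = (1 5 3 9 2 8 11 4 7 10) = [0, 5, 8, 9, 7, 3, 6, 10, 11, 2, 1, 4]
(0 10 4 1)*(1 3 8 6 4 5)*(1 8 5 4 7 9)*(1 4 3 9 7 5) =(0 10 3 1)(4 9)(5 8 6) =[10, 0, 2, 1, 9, 8, 5, 7, 6, 4, 3]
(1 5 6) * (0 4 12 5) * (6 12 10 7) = (0 4 10 7 6 1)(5 12) = [4, 0, 2, 3, 10, 12, 1, 6, 8, 9, 7, 11, 5]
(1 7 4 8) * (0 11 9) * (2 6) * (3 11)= [3, 7, 6, 11, 8, 5, 2, 4, 1, 0, 10, 9]= (0 3 11 9)(1 7 4 8)(2 6)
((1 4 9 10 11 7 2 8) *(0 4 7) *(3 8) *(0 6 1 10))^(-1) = (0 9 4)(1 6 11 10 8 3 2 7) = [9, 6, 7, 2, 0, 5, 11, 1, 3, 4, 8, 10]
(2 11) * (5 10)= (2 11)(5 10)= [0, 1, 11, 3, 4, 10, 6, 7, 8, 9, 5, 2]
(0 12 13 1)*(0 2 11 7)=[12, 2, 11, 3, 4, 5, 6, 0, 8, 9, 10, 7, 13, 1]=(0 12 13 1 2 11 7)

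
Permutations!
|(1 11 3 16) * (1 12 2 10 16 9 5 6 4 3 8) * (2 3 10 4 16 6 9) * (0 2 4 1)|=|(0 2 1 11 8)(3 4 10 6 16 12)(5 9)|=30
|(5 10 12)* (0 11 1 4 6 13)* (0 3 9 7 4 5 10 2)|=30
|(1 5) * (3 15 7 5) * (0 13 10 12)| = |(0 13 10 12)(1 3 15 7 5)| = 20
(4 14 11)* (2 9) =[0, 1, 9, 3, 14, 5, 6, 7, 8, 2, 10, 4, 12, 13, 11] =(2 9)(4 14 11)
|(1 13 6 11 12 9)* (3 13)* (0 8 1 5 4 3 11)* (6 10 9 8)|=|(0 6)(1 11 12 8)(3 13 10 9 5 4)|=12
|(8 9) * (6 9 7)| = |(6 9 8 7)| = 4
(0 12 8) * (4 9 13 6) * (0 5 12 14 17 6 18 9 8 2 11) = (0 14 17 6 4 8 5 12 2 11)(9 13 18) = [14, 1, 11, 3, 8, 12, 4, 7, 5, 13, 10, 0, 2, 18, 17, 15, 16, 6, 9]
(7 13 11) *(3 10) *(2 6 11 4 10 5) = (2 6 11 7 13 4 10 3 5) = [0, 1, 6, 5, 10, 2, 11, 13, 8, 9, 3, 7, 12, 4]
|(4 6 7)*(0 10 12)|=|(0 10 12)(4 6 7)|=3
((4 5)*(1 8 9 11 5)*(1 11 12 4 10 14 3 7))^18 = (1 10 12 7 5 9 3 11 8 14 4) = [0, 10, 2, 11, 1, 9, 6, 5, 14, 3, 12, 8, 7, 13, 4]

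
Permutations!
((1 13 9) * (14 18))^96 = (18) = [0, 1, 2, 3, 4, 5, 6, 7, 8, 9, 10, 11, 12, 13, 14, 15, 16, 17, 18]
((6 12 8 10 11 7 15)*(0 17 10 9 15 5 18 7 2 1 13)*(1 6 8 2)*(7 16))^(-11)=[17, 13, 6, 3, 4, 18, 12, 5, 9, 15, 11, 1, 2, 0, 14, 8, 7, 10, 16]=(0 17 10 11 1 13)(2 6 12)(5 18 16 7)(8 9 15)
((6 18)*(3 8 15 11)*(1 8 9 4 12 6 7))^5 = (1 9 7 3 18 11 6 15 12 8 4) = [0, 9, 2, 18, 1, 5, 15, 3, 4, 7, 10, 6, 8, 13, 14, 12, 16, 17, 11]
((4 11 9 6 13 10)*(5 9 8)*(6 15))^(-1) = (4 10 13 6 15 9 5 8 11) = [0, 1, 2, 3, 10, 8, 15, 7, 11, 5, 13, 4, 12, 6, 14, 9]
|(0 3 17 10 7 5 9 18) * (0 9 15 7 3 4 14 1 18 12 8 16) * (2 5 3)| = |(0 4 14 1 18 9 12 8 16)(2 5 15 7 3 17 10)| = 63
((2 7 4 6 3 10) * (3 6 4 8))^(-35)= (10)= [0, 1, 2, 3, 4, 5, 6, 7, 8, 9, 10]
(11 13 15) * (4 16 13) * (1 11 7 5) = (1 11 4 16 13 15 7 5) = [0, 11, 2, 3, 16, 1, 6, 5, 8, 9, 10, 4, 12, 15, 14, 7, 13]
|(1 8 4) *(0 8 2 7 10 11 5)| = 9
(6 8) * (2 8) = (2 8 6) = [0, 1, 8, 3, 4, 5, 2, 7, 6]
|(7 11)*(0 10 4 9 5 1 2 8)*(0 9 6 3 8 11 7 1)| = |(0 10 4 6 3 8 9 5)(1 2 11)| = 24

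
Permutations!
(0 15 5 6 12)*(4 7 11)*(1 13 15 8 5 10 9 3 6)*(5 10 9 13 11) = (0 8 10 13 15 9 3 6 12)(1 11 4 7 5) = [8, 11, 2, 6, 7, 1, 12, 5, 10, 3, 13, 4, 0, 15, 14, 9]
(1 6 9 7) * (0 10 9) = (0 10 9 7 1 6) = [10, 6, 2, 3, 4, 5, 0, 1, 8, 7, 9]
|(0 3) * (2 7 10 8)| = |(0 3)(2 7 10 8)| = 4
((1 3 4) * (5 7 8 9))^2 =[0, 4, 2, 1, 3, 8, 6, 9, 5, 7] =(1 4 3)(5 8)(7 9)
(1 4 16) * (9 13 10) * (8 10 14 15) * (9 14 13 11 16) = [0, 4, 2, 3, 9, 5, 6, 7, 10, 11, 14, 16, 12, 13, 15, 8, 1] = (1 4 9 11 16)(8 10 14 15)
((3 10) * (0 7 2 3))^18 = (0 3 7 10 2) = [3, 1, 0, 7, 4, 5, 6, 10, 8, 9, 2]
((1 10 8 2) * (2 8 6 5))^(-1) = (1 2 5 6 10) = [0, 2, 5, 3, 4, 6, 10, 7, 8, 9, 1]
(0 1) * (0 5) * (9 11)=[1, 5, 2, 3, 4, 0, 6, 7, 8, 11, 10, 9]=(0 1 5)(9 11)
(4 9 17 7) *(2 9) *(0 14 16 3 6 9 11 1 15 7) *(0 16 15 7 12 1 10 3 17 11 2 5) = (0 14 15 12 1 7 4 5)(3 6 9 11 10)(16 17) = [14, 7, 2, 6, 5, 0, 9, 4, 8, 11, 3, 10, 1, 13, 15, 12, 17, 16]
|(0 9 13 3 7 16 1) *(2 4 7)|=9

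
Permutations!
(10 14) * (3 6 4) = (3 6 4)(10 14) = [0, 1, 2, 6, 3, 5, 4, 7, 8, 9, 14, 11, 12, 13, 10]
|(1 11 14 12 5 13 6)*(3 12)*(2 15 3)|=|(1 11 14 2 15 3 12 5 13 6)|=10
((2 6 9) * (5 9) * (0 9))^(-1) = [5, 1, 9, 3, 4, 6, 2, 7, 8, 0] = (0 5 6 2 9)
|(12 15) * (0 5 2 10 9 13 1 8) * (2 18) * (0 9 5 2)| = 20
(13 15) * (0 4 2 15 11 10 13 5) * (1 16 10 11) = (0 4 2 15 5)(1 16 10 13) = [4, 16, 15, 3, 2, 0, 6, 7, 8, 9, 13, 11, 12, 1, 14, 5, 10]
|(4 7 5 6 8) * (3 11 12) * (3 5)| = 8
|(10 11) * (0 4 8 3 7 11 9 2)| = |(0 4 8 3 7 11 10 9 2)| = 9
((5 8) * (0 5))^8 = (0 8 5) = [8, 1, 2, 3, 4, 0, 6, 7, 5]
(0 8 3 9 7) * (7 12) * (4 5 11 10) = (0 8 3 9 12 7)(4 5 11 10) = [8, 1, 2, 9, 5, 11, 6, 0, 3, 12, 4, 10, 7]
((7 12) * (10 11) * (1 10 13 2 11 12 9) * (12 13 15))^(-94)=(1 15 10 12 13 7 2 9 11)=[0, 15, 9, 3, 4, 5, 6, 2, 8, 11, 12, 1, 13, 7, 14, 10]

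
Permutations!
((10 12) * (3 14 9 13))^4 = (14) = [0, 1, 2, 3, 4, 5, 6, 7, 8, 9, 10, 11, 12, 13, 14]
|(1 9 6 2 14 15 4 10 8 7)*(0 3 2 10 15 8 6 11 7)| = |(0 3 2 14 8)(1 9 11 7)(4 15)(6 10)| = 20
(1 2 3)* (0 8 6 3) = (0 8 6 3 1 2) = [8, 2, 0, 1, 4, 5, 3, 7, 6]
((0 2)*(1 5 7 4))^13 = (0 2)(1 5 7 4) = [2, 5, 0, 3, 1, 7, 6, 4]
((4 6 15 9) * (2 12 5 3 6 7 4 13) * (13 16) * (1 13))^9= (1 16 9 15 6 3 5 12 2 13)(4 7)= [0, 16, 13, 5, 7, 12, 3, 4, 8, 15, 10, 11, 2, 1, 14, 6, 9]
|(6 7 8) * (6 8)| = 2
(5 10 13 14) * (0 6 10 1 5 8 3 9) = (0 6 10 13 14 8 3 9)(1 5) = [6, 5, 2, 9, 4, 1, 10, 7, 3, 0, 13, 11, 12, 14, 8]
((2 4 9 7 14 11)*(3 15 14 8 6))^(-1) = (2 11 14 15 3 6 8 7 9 4) = [0, 1, 11, 6, 2, 5, 8, 9, 7, 4, 10, 14, 12, 13, 15, 3]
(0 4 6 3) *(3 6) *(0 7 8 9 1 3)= [4, 3, 2, 7, 0, 5, 6, 8, 9, 1]= (0 4)(1 3 7 8 9)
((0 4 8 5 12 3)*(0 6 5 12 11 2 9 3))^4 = (12)(2 5 3)(6 9 11) = [0, 1, 5, 2, 4, 3, 9, 7, 8, 11, 10, 6, 12]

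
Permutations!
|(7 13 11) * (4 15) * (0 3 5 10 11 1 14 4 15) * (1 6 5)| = |(15)(0 3 1 14 4)(5 10 11 7 13 6)| = 30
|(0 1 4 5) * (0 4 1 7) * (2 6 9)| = |(0 7)(2 6 9)(4 5)| = 6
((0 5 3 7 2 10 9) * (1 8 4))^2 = [3, 4, 9, 2, 8, 7, 6, 10, 1, 5, 0] = (0 3 2 9 5 7 10)(1 4 8)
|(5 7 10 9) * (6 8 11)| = |(5 7 10 9)(6 8 11)| = 12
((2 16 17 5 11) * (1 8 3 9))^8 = [0, 1, 5, 3, 4, 16, 6, 7, 8, 9, 10, 17, 12, 13, 14, 15, 11, 2] = (2 5 16 11 17)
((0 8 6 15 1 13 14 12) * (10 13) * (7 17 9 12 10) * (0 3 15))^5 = [6, 3, 2, 9, 4, 5, 8, 15, 0, 7, 14, 11, 17, 10, 13, 12, 16, 1] = (0 6 8)(1 3 9 7 15 12 17)(10 14 13)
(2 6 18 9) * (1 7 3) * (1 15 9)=(1 7 3 15 9 2 6 18)=[0, 7, 6, 15, 4, 5, 18, 3, 8, 2, 10, 11, 12, 13, 14, 9, 16, 17, 1]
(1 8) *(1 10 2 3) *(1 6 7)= (1 8 10 2 3 6 7)= [0, 8, 3, 6, 4, 5, 7, 1, 10, 9, 2]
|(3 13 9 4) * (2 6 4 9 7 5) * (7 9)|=8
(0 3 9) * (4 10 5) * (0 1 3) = (1 3 9)(4 10 5) = [0, 3, 2, 9, 10, 4, 6, 7, 8, 1, 5]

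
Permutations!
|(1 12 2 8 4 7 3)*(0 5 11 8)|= |(0 5 11 8 4 7 3 1 12 2)|= 10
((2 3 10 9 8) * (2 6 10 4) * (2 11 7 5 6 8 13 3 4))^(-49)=(2 4 11 7 5 6 10 9 13 3)=[0, 1, 4, 2, 11, 6, 10, 5, 8, 13, 9, 7, 12, 3]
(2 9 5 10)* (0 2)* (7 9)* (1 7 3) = [2, 7, 3, 1, 4, 10, 6, 9, 8, 5, 0] = (0 2 3 1 7 9 5 10)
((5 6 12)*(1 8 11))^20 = (1 11 8)(5 12 6) = [0, 11, 2, 3, 4, 12, 5, 7, 1, 9, 10, 8, 6]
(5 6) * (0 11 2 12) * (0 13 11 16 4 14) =(0 16 4 14)(2 12 13 11)(5 6) =[16, 1, 12, 3, 14, 6, 5, 7, 8, 9, 10, 2, 13, 11, 0, 15, 4]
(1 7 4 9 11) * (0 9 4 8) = (0 9 11 1 7 8) = [9, 7, 2, 3, 4, 5, 6, 8, 0, 11, 10, 1]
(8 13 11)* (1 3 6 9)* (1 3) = (3 6 9)(8 13 11) = [0, 1, 2, 6, 4, 5, 9, 7, 13, 3, 10, 8, 12, 11]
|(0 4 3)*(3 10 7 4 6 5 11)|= 15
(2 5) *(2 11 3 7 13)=(2 5 11 3 7 13)=[0, 1, 5, 7, 4, 11, 6, 13, 8, 9, 10, 3, 12, 2]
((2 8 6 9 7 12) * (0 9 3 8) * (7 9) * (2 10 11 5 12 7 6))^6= [6, 1, 0, 8, 4, 10, 3, 7, 2, 9, 5, 12, 11]= (0 6 3 8 2)(5 10)(11 12)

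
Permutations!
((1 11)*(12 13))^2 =[0, 1, 2, 3, 4, 5, 6, 7, 8, 9, 10, 11, 12, 13] =(13)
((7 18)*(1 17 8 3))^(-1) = (1 3 8 17)(7 18) = [0, 3, 2, 8, 4, 5, 6, 18, 17, 9, 10, 11, 12, 13, 14, 15, 16, 1, 7]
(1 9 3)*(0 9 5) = [9, 5, 2, 1, 4, 0, 6, 7, 8, 3] = (0 9 3 1 5)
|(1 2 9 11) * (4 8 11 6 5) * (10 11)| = 9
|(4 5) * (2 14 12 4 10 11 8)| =8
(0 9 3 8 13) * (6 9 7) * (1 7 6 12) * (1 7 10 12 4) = (0 6 9 3 8 13)(1 10 12 7 4) = [6, 10, 2, 8, 1, 5, 9, 4, 13, 3, 12, 11, 7, 0]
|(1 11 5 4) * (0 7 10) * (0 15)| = |(0 7 10 15)(1 11 5 4)| = 4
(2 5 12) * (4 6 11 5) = [0, 1, 4, 3, 6, 12, 11, 7, 8, 9, 10, 5, 2] = (2 4 6 11 5 12)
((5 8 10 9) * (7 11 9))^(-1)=[0, 1, 2, 3, 4, 9, 6, 10, 5, 11, 8, 7]=(5 9 11 7 10 8)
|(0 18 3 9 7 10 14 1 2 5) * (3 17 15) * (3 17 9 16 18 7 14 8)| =|(0 7 10 8 3 16 18 9 14 1 2 5)(15 17)| =12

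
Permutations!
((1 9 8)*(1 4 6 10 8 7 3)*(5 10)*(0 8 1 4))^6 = (1 5 4 7)(3 9 10 6) = [0, 5, 2, 9, 7, 4, 3, 1, 8, 10, 6]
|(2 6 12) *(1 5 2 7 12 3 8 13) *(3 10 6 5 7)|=6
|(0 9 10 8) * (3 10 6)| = 6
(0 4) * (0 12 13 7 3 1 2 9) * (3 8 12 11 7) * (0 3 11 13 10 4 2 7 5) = (0 2 9 3 1 7 8 12 10 4 13 11 5) = [2, 7, 9, 1, 13, 0, 6, 8, 12, 3, 4, 5, 10, 11]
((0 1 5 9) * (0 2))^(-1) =(0 2 9 5 1) =[2, 0, 9, 3, 4, 1, 6, 7, 8, 5]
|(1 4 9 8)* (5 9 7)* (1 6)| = |(1 4 7 5 9 8 6)| = 7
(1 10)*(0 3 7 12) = (0 3 7 12)(1 10) = [3, 10, 2, 7, 4, 5, 6, 12, 8, 9, 1, 11, 0]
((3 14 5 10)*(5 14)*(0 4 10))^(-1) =(14)(0 5 3 10 4) =[5, 1, 2, 10, 0, 3, 6, 7, 8, 9, 4, 11, 12, 13, 14]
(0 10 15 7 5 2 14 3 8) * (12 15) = (0 10 12 15 7 5 2 14 3 8) = [10, 1, 14, 8, 4, 2, 6, 5, 0, 9, 12, 11, 15, 13, 3, 7]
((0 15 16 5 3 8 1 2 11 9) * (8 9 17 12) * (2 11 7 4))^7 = [15, 17, 7, 9, 2, 3, 6, 4, 11, 0, 10, 12, 1, 13, 14, 16, 5, 8] = (0 15 16 5 3 9)(1 17 8 11 12)(2 7 4)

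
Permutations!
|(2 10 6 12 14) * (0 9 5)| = |(0 9 5)(2 10 6 12 14)| = 15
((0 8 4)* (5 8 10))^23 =(0 8 10 4 5) =[8, 1, 2, 3, 5, 0, 6, 7, 10, 9, 4]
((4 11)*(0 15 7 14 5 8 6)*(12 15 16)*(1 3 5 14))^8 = (0 8 3 7 12)(1 15 16 6 5) = [8, 15, 2, 7, 4, 1, 5, 12, 3, 9, 10, 11, 0, 13, 14, 16, 6]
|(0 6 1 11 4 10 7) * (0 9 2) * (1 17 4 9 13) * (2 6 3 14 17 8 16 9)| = |(0 3 14 17 4 10 7 13 1 11 2)(6 8 16 9)| = 44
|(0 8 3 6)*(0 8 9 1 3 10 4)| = 8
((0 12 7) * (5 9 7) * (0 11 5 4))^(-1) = (0 4 12)(5 11 7 9) = [4, 1, 2, 3, 12, 11, 6, 9, 8, 5, 10, 7, 0]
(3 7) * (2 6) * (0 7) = [7, 1, 6, 0, 4, 5, 2, 3] = (0 7 3)(2 6)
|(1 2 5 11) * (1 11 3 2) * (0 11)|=6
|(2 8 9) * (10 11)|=|(2 8 9)(10 11)|=6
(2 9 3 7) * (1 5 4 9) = (1 5 4 9 3 7 2) = [0, 5, 1, 7, 9, 4, 6, 2, 8, 3]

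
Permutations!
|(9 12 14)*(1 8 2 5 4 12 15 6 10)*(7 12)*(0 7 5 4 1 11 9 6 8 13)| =15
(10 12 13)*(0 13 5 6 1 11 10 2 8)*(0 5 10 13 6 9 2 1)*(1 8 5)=[6, 11, 5, 3, 4, 9, 0, 7, 1, 2, 12, 13, 10, 8]=(0 6)(1 11 13 8)(2 5 9)(10 12)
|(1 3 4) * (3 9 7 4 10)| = 4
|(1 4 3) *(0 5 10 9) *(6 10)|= 15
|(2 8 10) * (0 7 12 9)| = |(0 7 12 9)(2 8 10)| = 12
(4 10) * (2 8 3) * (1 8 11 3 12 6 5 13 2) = (1 8 12 6 5 13 2 11 3)(4 10) = [0, 8, 11, 1, 10, 13, 5, 7, 12, 9, 4, 3, 6, 2]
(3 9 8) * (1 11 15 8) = (1 11 15 8 3 9) = [0, 11, 2, 9, 4, 5, 6, 7, 3, 1, 10, 15, 12, 13, 14, 8]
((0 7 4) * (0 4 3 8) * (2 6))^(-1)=(0 8 3 7)(2 6)=[8, 1, 6, 7, 4, 5, 2, 0, 3]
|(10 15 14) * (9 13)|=6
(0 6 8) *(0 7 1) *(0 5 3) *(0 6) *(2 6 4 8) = (1 5 3 4 8 7)(2 6) = [0, 5, 6, 4, 8, 3, 2, 1, 7]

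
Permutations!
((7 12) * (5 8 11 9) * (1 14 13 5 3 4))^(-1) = (1 4 3 9 11 8 5 13 14)(7 12) = [0, 4, 2, 9, 3, 13, 6, 12, 5, 11, 10, 8, 7, 14, 1]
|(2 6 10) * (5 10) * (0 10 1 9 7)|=8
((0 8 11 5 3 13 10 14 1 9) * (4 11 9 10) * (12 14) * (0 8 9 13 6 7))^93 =(0 13 5 7 8 11 6 9 4 3)(1 10 12 14) =[13, 10, 2, 0, 3, 7, 9, 8, 11, 4, 12, 6, 14, 5, 1]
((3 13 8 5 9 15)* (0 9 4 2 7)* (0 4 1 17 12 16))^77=(17)(2 4 7)=[0, 1, 4, 3, 7, 5, 6, 2, 8, 9, 10, 11, 12, 13, 14, 15, 16, 17]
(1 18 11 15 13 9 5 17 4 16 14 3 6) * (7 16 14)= [0, 18, 2, 6, 14, 17, 1, 16, 8, 5, 10, 15, 12, 9, 3, 13, 7, 4, 11]= (1 18 11 15 13 9 5 17 4 14 3 6)(7 16)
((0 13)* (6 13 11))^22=(0 6)(11 13)=[6, 1, 2, 3, 4, 5, 0, 7, 8, 9, 10, 13, 12, 11]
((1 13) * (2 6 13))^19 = (1 13 6 2) = [0, 13, 1, 3, 4, 5, 2, 7, 8, 9, 10, 11, 12, 6]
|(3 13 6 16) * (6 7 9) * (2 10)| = |(2 10)(3 13 7 9 6 16)| = 6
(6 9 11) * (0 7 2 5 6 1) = [7, 0, 5, 3, 4, 6, 9, 2, 8, 11, 10, 1] = (0 7 2 5 6 9 11 1)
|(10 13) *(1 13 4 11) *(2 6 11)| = 7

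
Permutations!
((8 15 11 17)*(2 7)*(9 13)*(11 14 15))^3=[0, 1, 7, 3, 4, 5, 6, 2, 8, 13, 10, 11, 12, 9, 15, 14, 16, 17]=(17)(2 7)(9 13)(14 15)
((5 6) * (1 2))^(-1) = (1 2)(5 6) = [0, 2, 1, 3, 4, 6, 5]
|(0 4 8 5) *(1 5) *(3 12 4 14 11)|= |(0 14 11 3 12 4 8 1 5)|= 9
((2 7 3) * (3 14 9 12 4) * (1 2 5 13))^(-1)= [0, 13, 1, 4, 12, 3, 6, 2, 8, 14, 10, 11, 9, 5, 7]= (1 13 5 3 4 12 9 14 7 2)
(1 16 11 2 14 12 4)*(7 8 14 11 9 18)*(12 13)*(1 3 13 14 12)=[0, 16, 11, 13, 3, 5, 6, 8, 12, 18, 10, 2, 4, 1, 14, 15, 9, 17, 7]=(1 16 9 18 7 8 12 4 3 13)(2 11)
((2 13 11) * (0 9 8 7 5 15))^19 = (0 9 8 7 5 15)(2 13 11) = [9, 1, 13, 3, 4, 15, 6, 5, 7, 8, 10, 2, 12, 11, 14, 0]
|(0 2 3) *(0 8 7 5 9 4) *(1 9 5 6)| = 9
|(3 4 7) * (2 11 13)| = 3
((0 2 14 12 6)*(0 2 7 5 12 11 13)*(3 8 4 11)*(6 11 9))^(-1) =(0 13 11 12 5 7)(2 6 9 4 8 3 14) =[13, 1, 6, 14, 8, 7, 9, 0, 3, 4, 10, 12, 5, 11, 2]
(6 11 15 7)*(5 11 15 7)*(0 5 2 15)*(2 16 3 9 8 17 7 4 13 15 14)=[5, 1, 14, 9, 13, 11, 0, 6, 17, 8, 10, 4, 12, 15, 2, 16, 3, 7]=(0 5 11 4 13 15 16 3 9 8 17 7 6)(2 14)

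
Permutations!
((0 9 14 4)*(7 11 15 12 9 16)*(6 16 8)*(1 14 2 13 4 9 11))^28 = [14, 0, 16, 3, 1, 5, 2, 4, 9, 6, 10, 15, 11, 7, 8, 12, 13] = (0 14 8 9 6 2 16 13 7 4 1)(11 15 12)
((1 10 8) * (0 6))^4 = (1 10 8) = [0, 10, 2, 3, 4, 5, 6, 7, 1, 9, 8]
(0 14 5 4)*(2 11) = (0 14 5 4)(2 11) = [14, 1, 11, 3, 0, 4, 6, 7, 8, 9, 10, 2, 12, 13, 5]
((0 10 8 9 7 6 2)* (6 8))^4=[0, 1, 2, 3, 4, 5, 6, 8, 9, 7, 10]=(10)(7 8 9)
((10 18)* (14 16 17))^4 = (18)(14 16 17) = [0, 1, 2, 3, 4, 5, 6, 7, 8, 9, 10, 11, 12, 13, 16, 15, 17, 14, 18]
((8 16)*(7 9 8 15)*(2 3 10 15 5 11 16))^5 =(2 9 15 3 8 7 10)(5 16 11) =[0, 1, 9, 8, 4, 16, 6, 10, 7, 15, 2, 5, 12, 13, 14, 3, 11]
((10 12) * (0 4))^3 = (0 4)(10 12) = [4, 1, 2, 3, 0, 5, 6, 7, 8, 9, 12, 11, 10]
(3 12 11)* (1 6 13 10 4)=[0, 6, 2, 12, 1, 5, 13, 7, 8, 9, 4, 3, 11, 10]=(1 6 13 10 4)(3 12 11)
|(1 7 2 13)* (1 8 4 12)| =7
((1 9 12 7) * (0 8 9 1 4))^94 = (0 7 9)(4 12 8) = [7, 1, 2, 3, 12, 5, 6, 9, 4, 0, 10, 11, 8]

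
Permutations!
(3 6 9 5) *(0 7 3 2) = (0 7 3 6 9 5 2) = [7, 1, 0, 6, 4, 2, 9, 3, 8, 5]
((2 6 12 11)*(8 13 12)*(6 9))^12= (2 12 8 9 11 13 6)= [0, 1, 12, 3, 4, 5, 2, 7, 9, 11, 10, 13, 8, 6]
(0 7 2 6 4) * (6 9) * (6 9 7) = (9)(0 6 4)(2 7) = [6, 1, 7, 3, 0, 5, 4, 2, 8, 9]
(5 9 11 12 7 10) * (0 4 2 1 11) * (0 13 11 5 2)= (0 4)(1 5 9 13 11 12 7 10 2)= [4, 5, 1, 3, 0, 9, 6, 10, 8, 13, 2, 12, 7, 11]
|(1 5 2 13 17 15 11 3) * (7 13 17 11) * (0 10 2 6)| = |(0 10 2 17 15 7 13 11 3 1 5 6)| = 12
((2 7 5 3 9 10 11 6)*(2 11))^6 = (11) = [0, 1, 2, 3, 4, 5, 6, 7, 8, 9, 10, 11]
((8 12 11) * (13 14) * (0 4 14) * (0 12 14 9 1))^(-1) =(0 1 9 4)(8 11 12 13 14) =[1, 9, 2, 3, 0, 5, 6, 7, 11, 4, 10, 12, 13, 14, 8]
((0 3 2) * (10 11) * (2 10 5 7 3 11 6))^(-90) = (0 6 3 5)(2 10 7 11) = [6, 1, 10, 5, 4, 0, 3, 11, 8, 9, 7, 2]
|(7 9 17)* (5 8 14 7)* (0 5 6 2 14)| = |(0 5 8)(2 14 7 9 17 6)| = 6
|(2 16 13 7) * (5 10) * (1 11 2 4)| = 14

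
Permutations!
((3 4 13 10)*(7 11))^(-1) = (3 10 13 4)(7 11) = [0, 1, 2, 10, 3, 5, 6, 11, 8, 9, 13, 7, 12, 4]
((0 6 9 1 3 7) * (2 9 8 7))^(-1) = (0 7 8 6)(1 9 2 3) = [7, 9, 3, 1, 4, 5, 0, 8, 6, 2]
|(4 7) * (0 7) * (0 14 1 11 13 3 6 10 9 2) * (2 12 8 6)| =45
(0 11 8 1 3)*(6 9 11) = (0 6 9 11 8 1 3) = [6, 3, 2, 0, 4, 5, 9, 7, 1, 11, 10, 8]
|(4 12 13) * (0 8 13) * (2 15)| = 10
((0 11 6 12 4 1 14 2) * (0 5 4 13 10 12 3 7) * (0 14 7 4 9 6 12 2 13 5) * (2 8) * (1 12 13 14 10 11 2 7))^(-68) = (14)(3 9 12)(4 6 5)(7 10 8) = [0, 1, 2, 9, 6, 4, 5, 10, 7, 12, 8, 11, 3, 13, 14]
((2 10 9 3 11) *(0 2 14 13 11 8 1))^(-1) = (0 1 8 3 9 10 2)(11 13 14) = [1, 8, 0, 9, 4, 5, 6, 7, 3, 10, 2, 13, 12, 14, 11]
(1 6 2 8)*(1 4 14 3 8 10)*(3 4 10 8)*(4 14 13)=[0, 6, 8, 3, 13, 5, 2, 7, 10, 9, 1, 11, 12, 4, 14]=(14)(1 6 2 8 10)(4 13)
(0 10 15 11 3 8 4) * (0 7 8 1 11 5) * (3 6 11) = (0 10 15 5)(1 3)(4 7 8)(6 11) = [10, 3, 2, 1, 7, 0, 11, 8, 4, 9, 15, 6, 12, 13, 14, 5]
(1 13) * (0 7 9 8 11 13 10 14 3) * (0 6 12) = (0 7 9 8 11 13 1 10 14 3 6 12) = [7, 10, 2, 6, 4, 5, 12, 9, 11, 8, 14, 13, 0, 1, 3]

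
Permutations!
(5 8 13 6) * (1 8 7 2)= [0, 8, 1, 3, 4, 7, 5, 2, 13, 9, 10, 11, 12, 6]= (1 8 13 6 5 7 2)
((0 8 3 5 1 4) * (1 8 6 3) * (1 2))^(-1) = (0 4 1 2 8 5 3 6) = [4, 2, 8, 6, 1, 3, 0, 7, 5]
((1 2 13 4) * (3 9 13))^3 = (1 9)(2 13)(3 4) = [0, 9, 13, 4, 3, 5, 6, 7, 8, 1, 10, 11, 12, 2]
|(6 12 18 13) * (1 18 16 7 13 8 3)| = 20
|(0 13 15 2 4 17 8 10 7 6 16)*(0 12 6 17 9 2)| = |(0 13 15)(2 4 9)(6 16 12)(7 17 8 10)| = 12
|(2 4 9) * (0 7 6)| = 3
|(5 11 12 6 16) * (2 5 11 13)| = 12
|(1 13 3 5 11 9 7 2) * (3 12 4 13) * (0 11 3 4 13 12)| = 18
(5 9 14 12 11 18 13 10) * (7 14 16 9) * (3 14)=(3 14 12 11 18 13 10 5 7)(9 16)=[0, 1, 2, 14, 4, 7, 6, 3, 8, 16, 5, 18, 11, 10, 12, 15, 9, 17, 13]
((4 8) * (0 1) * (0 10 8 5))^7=(0 1 10 8 4 5)=[1, 10, 2, 3, 5, 0, 6, 7, 4, 9, 8]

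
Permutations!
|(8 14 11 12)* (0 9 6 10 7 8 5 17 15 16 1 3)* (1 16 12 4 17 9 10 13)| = |(0 10 7 8 14 11 4 17 15 12 5 9 6 13 1 3)| = 16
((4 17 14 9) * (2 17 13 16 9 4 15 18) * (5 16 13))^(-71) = [0, 1, 17, 3, 5, 16, 6, 7, 8, 15, 10, 11, 12, 13, 4, 18, 9, 14, 2] = (2 17 14 4 5 16 9 15 18)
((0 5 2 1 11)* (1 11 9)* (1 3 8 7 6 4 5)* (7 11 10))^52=[8, 11, 4, 1, 7, 6, 10, 2, 9, 0, 5, 3]=(0 8 9)(1 11 3)(2 4 7)(5 6 10)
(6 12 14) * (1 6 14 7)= [0, 6, 2, 3, 4, 5, 12, 1, 8, 9, 10, 11, 7, 13, 14]= (14)(1 6 12 7)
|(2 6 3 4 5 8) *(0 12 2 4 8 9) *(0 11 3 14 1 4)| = |(0 12 2 6 14 1 4 5 9 11 3 8)| = 12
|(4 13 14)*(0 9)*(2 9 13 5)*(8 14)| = 8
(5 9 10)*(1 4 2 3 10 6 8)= [0, 4, 3, 10, 2, 9, 8, 7, 1, 6, 5]= (1 4 2 3 10 5 9 6 8)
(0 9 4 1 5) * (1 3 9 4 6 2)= (0 4 3 9 6 2 1 5)= [4, 5, 1, 9, 3, 0, 2, 7, 8, 6]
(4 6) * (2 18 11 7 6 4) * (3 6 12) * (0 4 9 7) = [4, 1, 18, 6, 9, 5, 2, 12, 8, 7, 10, 0, 3, 13, 14, 15, 16, 17, 11] = (0 4 9 7 12 3 6 2 18 11)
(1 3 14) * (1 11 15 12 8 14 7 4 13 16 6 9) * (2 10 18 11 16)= (1 3 7 4 13 2 10 18 11 15 12 8 14 16 6 9)= [0, 3, 10, 7, 13, 5, 9, 4, 14, 1, 18, 15, 8, 2, 16, 12, 6, 17, 11]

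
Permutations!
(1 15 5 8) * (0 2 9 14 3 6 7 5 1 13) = [2, 15, 9, 6, 4, 8, 7, 5, 13, 14, 10, 11, 12, 0, 3, 1] = (0 2 9 14 3 6 7 5 8 13)(1 15)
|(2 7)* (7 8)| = |(2 8 7)| = 3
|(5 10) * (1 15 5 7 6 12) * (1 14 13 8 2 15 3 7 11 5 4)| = 33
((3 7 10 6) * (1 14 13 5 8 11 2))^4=(1 8 14 11 13 2 5)=[0, 8, 5, 3, 4, 1, 6, 7, 14, 9, 10, 13, 12, 2, 11]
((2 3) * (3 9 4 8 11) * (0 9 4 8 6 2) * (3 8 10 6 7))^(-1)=[3, 1, 6, 7, 2, 5, 10, 4, 11, 0, 9, 8]=(0 3 7 4 2 6 10 9)(8 11)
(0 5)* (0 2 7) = (0 5 2 7) = [5, 1, 7, 3, 4, 2, 6, 0]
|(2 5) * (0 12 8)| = 6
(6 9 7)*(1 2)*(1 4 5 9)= (1 2 4 5 9 7 6)= [0, 2, 4, 3, 5, 9, 1, 6, 8, 7]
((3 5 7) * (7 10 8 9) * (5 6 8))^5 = (5 10) = [0, 1, 2, 3, 4, 10, 6, 7, 8, 9, 5]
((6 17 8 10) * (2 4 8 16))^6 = (2 16 17 6 10 8 4) = [0, 1, 16, 3, 2, 5, 10, 7, 4, 9, 8, 11, 12, 13, 14, 15, 17, 6]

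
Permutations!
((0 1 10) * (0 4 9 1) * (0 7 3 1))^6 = (0 9 4 10 1 3 7) = [9, 3, 2, 7, 10, 5, 6, 0, 8, 4, 1]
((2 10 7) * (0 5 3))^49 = (0 5 3)(2 10 7) = [5, 1, 10, 0, 4, 3, 6, 2, 8, 9, 7]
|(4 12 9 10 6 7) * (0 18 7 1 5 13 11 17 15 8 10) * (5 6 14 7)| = |(0 18 5 13 11 17 15 8 10 14 7 4 12 9)(1 6)| = 14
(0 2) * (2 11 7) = (0 11 7 2) = [11, 1, 0, 3, 4, 5, 6, 2, 8, 9, 10, 7]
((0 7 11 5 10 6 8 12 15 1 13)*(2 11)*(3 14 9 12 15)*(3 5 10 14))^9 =(0 13 1 15 8 6 10 11 2 7)(5 14 9 12) =[13, 15, 7, 3, 4, 14, 10, 0, 6, 12, 11, 2, 5, 1, 9, 8]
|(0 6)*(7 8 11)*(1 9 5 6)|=15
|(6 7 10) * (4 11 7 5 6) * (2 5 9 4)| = |(2 5 6 9 4 11 7 10)| = 8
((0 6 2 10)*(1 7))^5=(0 6 2 10)(1 7)=[6, 7, 10, 3, 4, 5, 2, 1, 8, 9, 0]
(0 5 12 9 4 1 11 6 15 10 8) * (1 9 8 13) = [5, 11, 2, 3, 9, 12, 15, 7, 0, 4, 13, 6, 8, 1, 14, 10] = (0 5 12 8)(1 11 6 15 10 13)(4 9)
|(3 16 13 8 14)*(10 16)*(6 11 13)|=8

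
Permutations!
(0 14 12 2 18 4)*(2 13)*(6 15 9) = (0 14 12 13 2 18 4)(6 15 9) = [14, 1, 18, 3, 0, 5, 15, 7, 8, 6, 10, 11, 13, 2, 12, 9, 16, 17, 4]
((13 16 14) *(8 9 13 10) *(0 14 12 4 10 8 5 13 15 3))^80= (0 8 15)(3 14 9)(4 5 16)(10 13 12)= [8, 1, 2, 14, 5, 16, 6, 7, 15, 3, 13, 11, 10, 12, 9, 0, 4]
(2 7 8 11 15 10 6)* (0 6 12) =(0 6 2 7 8 11 15 10 12) =[6, 1, 7, 3, 4, 5, 2, 8, 11, 9, 12, 15, 0, 13, 14, 10]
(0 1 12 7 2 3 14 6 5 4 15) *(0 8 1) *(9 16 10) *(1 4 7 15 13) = (1 12 15 8 4 13)(2 3 14 6 5 7)(9 16 10) = [0, 12, 3, 14, 13, 7, 5, 2, 4, 16, 9, 11, 15, 1, 6, 8, 10]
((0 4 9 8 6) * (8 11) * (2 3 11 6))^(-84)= [0, 1, 2, 3, 4, 5, 6, 7, 8, 9, 10, 11]= (11)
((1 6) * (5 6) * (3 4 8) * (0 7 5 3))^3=(0 6 4 7 1 8 5 3)=[6, 8, 2, 0, 7, 3, 4, 1, 5]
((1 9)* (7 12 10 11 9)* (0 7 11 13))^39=(0 13 10 12 7)=[13, 1, 2, 3, 4, 5, 6, 0, 8, 9, 12, 11, 7, 10]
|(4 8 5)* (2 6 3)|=|(2 6 3)(4 8 5)|=3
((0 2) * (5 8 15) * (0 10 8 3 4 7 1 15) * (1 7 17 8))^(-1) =(0 8 17 4 3 5 15 1 10 2) =[8, 10, 0, 5, 3, 15, 6, 7, 17, 9, 2, 11, 12, 13, 14, 1, 16, 4]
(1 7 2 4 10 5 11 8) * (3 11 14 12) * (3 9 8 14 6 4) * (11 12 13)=(1 7 2 3 12 9 8)(4 10 5 6)(11 14 13)=[0, 7, 3, 12, 10, 6, 4, 2, 1, 8, 5, 14, 9, 11, 13]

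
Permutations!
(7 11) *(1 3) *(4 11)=(1 3)(4 11 7)=[0, 3, 2, 1, 11, 5, 6, 4, 8, 9, 10, 7]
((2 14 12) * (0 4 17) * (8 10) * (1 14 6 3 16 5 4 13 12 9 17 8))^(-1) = (0 17 9 14 1 10 8 4 5 16 3 6 2 12 13) = [17, 10, 12, 6, 5, 16, 2, 7, 4, 14, 8, 11, 13, 0, 1, 15, 3, 9]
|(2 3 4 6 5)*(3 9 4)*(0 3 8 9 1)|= 9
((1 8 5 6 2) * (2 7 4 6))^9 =[0, 8, 1, 3, 4, 2, 6, 7, 5] =(1 8 5 2)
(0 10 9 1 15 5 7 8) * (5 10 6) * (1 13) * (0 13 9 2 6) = (1 15 10 2 6 5 7 8 13) = [0, 15, 6, 3, 4, 7, 5, 8, 13, 9, 2, 11, 12, 1, 14, 10]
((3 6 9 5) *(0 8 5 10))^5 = [9, 1, 2, 8, 4, 0, 5, 7, 10, 3, 6] = (0 9 3 8 10 6 5)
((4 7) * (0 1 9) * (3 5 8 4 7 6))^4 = (0 1 9)(3 6 4 8 5) = [1, 9, 2, 6, 8, 3, 4, 7, 5, 0]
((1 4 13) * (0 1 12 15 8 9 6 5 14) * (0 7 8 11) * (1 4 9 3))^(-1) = (0 11 15 12 13 4)(1 3 8 7 14 5 6 9) = [11, 3, 2, 8, 0, 6, 9, 14, 7, 1, 10, 15, 13, 4, 5, 12]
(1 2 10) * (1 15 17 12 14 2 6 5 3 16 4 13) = (1 6 5 3 16 4 13)(2 10 15 17 12 14) = [0, 6, 10, 16, 13, 3, 5, 7, 8, 9, 15, 11, 14, 1, 2, 17, 4, 12]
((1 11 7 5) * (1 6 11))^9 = (5 6 11 7) = [0, 1, 2, 3, 4, 6, 11, 5, 8, 9, 10, 7]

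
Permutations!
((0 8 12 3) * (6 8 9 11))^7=(12)=[0, 1, 2, 3, 4, 5, 6, 7, 8, 9, 10, 11, 12]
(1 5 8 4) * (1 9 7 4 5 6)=(1 6)(4 9 7)(5 8)=[0, 6, 2, 3, 9, 8, 1, 4, 5, 7]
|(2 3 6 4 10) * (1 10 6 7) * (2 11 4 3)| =|(1 10 11 4 6 3 7)| =7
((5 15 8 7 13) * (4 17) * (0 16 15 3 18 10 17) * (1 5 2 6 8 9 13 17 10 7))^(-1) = (0 4 17 7 18 3 5 1 8 6 2 13 9 15 16) = [4, 8, 13, 5, 17, 1, 2, 18, 6, 15, 10, 11, 12, 9, 14, 16, 0, 7, 3]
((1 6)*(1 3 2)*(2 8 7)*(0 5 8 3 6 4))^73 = (0 7 4 8 1 5 2) = [7, 5, 0, 3, 8, 2, 6, 4, 1]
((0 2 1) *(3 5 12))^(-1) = (0 1 2)(3 12 5) = [1, 2, 0, 12, 4, 3, 6, 7, 8, 9, 10, 11, 5]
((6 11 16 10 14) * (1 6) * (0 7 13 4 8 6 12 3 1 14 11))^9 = [4, 1, 2, 3, 0, 5, 13, 8, 7, 9, 10, 11, 12, 6, 14, 15, 16] = (16)(0 4)(6 13)(7 8)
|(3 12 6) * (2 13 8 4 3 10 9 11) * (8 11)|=21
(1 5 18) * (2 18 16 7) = (1 5 16 7 2 18) = [0, 5, 18, 3, 4, 16, 6, 2, 8, 9, 10, 11, 12, 13, 14, 15, 7, 17, 1]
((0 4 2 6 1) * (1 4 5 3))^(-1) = (0 1 3 5)(2 4 6) = [1, 3, 4, 5, 6, 0, 2]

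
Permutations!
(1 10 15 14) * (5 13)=(1 10 15 14)(5 13)=[0, 10, 2, 3, 4, 13, 6, 7, 8, 9, 15, 11, 12, 5, 1, 14]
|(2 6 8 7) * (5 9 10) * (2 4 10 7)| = 15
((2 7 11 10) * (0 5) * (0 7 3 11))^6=(2 11)(3 10)=[0, 1, 11, 10, 4, 5, 6, 7, 8, 9, 3, 2]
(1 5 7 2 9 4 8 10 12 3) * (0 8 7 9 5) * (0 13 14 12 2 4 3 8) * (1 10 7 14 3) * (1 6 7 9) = (1 13 3 10 2 5)(4 14 12 8 9 6 7) = [0, 13, 5, 10, 14, 1, 7, 4, 9, 6, 2, 11, 8, 3, 12]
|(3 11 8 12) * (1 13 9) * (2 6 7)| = 12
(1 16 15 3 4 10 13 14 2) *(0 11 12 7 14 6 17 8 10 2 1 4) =(0 11 12 7 14 1 16 15 3)(2 4)(6 17 8 10 13) =[11, 16, 4, 0, 2, 5, 17, 14, 10, 9, 13, 12, 7, 6, 1, 3, 15, 8]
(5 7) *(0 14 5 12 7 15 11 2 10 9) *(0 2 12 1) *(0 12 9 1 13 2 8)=(0 14 5 15 11 9 8)(1 12 7 13 2 10)=[14, 12, 10, 3, 4, 15, 6, 13, 0, 8, 1, 9, 7, 2, 5, 11]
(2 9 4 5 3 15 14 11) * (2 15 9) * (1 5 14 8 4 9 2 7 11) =(1 5 3 2 7 11 15 8 4 14) =[0, 5, 7, 2, 14, 3, 6, 11, 4, 9, 10, 15, 12, 13, 1, 8]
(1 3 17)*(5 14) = (1 3 17)(5 14) = [0, 3, 2, 17, 4, 14, 6, 7, 8, 9, 10, 11, 12, 13, 5, 15, 16, 1]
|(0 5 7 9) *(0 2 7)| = |(0 5)(2 7 9)| = 6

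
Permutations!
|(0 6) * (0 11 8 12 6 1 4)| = |(0 1 4)(6 11 8 12)| = 12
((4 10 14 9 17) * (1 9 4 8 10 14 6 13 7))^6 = [0, 13, 2, 3, 4, 5, 8, 6, 9, 7, 17, 11, 12, 10, 14, 15, 16, 1] = (1 13 10 17)(6 8 9 7)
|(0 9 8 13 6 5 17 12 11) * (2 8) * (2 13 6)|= 10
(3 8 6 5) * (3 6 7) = (3 8 7)(5 6) = [0, 1, 2, 8, 4, 6, 5, 3, 7]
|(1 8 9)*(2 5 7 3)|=12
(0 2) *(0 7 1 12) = (0 2 7 1 12) = [2, 12, 7, 3, 4, 5, 6, 1, 8, 9, 10, 11, 0]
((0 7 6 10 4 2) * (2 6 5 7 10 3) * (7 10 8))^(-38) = (0 3 4 5 8 2 6 10 7) = [3, 1, 6, 4, 5, 8, 10, 0, 2, 9, 7]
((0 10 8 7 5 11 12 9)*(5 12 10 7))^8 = [0, 1, 2, 3, 4, 5, 6, 7, 8, 9, 10, 11, 12] = (12)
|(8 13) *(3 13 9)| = 4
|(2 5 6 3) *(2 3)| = 3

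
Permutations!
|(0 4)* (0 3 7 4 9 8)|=|(0 9 8)(3 7 4)|=3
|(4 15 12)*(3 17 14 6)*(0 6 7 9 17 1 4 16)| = 8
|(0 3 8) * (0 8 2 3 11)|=|(0 11)(2 3)|=2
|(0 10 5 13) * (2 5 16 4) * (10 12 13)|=15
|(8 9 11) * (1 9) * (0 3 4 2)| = 4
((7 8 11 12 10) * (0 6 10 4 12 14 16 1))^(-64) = (0 1 16 14 11 8 7 10 6) = [1, 16, 2, 3, 4, 5, 0, 10, 7, 9, 6, 8, 12, 13, 11, 15, 14]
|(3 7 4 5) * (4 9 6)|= 6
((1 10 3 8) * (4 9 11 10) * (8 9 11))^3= [0, 10, 2, 1, 3, 5, 6, 7, 11, 4, 8, 9]= (1 10 8 11 9 4 3)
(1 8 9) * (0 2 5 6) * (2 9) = (0 9 1 8 2 5 6) = [9, 8, 5, 3, 4, 6, 0, 7, 2, 1]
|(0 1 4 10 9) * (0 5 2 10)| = |(0 1 4)(2 10 9 5)| = 12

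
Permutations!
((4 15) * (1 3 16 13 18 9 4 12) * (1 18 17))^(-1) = (1 17 13 16 3)(4 9 18 12 15) = [0, 17, 2, 1, 9, 5, 6, 7, 8, 18, 10, 11, 15, 16, 14, 4, 3, 13, 12]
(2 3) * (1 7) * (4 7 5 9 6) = (1 5 9 6 4 7)(2 3) = [0, 5, 3, 2, 7, 9, 4, 1, 8, 6]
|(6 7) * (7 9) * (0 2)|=|(0 2)(6 9 7)|=6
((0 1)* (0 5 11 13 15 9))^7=(15)=[0, 1, 2, 3, 4, 5, 6, 7, 8, 9, 10, 11, 12, 13, 14, 15]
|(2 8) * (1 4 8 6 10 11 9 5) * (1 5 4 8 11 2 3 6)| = 6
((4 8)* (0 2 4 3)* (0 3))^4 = (8) = [0, 1, 2, 3, 4, 5, 6, 7, 8]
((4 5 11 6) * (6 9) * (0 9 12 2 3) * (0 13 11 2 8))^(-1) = [8, 1, 5, 2, 6, 4, 9, 7, 12, 0, 10, 13, 11, 3] = (0 8 12 11 13 3 2 5 4 6 9)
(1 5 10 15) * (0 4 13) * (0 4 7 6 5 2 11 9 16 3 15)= (0 7 6 5 10)(1 2 11 9 16 3 15)(4 13)= [7, 2, 11, 15, 13, 10, 5, 6, 8, 16, 0, 9, 12, 4, 14, 1, 3]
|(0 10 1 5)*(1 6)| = 5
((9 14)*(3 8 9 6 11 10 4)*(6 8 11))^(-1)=(3 4 10 11)(8 14 9)=[0, 1, 2, 4, 10, 5, 6, 7, 14, 8, 11, 3, 12, 13, 9]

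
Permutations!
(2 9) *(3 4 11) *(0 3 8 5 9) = (0 3 4 11 8 5 9 2) = [3, 1, 0, 4, 11, 9, 6, 7, 5, 2, 10, 8]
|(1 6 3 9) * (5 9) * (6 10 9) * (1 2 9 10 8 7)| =6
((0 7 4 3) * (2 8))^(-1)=(0 3 4 7)(2 8)=[3, 1, 8, 4, 7, 5, 6, 0, 2]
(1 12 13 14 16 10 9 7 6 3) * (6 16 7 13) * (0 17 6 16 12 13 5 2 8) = (0 17 6 3 1 13 14 7 12 16 10 9 5 2 8) = [17, 13, 8, 1, 4, 2, 3, 12, 0, 5, 9, 11, 16, 14, 7, 15, 10, 6]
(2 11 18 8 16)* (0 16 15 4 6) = (0 16 2 11 18 8 15 4 6) = [16, 1, 11, 3, 6, 5, 0, 7, 15, 9, 10, 18, 12, 13, 14, 4, 2, 17, 8]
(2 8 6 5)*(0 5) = (0 5 2 8 6) = [5, 1, 8, 3, 4, 2, 0, 7, 6]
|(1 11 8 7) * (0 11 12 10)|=|(0 11 8 7 1 12 10)|=7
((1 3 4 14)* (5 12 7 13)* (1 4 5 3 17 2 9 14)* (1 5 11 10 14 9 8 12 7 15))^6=(17)(3 7 4 10)(5 14 11 13)=[0, 1, 2, 7, 10, 14, 6, 4, 8, 9, 3, 13, 12, 5, 11, 15, 16, 17]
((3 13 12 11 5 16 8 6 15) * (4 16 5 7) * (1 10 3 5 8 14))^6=(1 7 3 16 12)(4 13 14 11 10)(5 6)(8 15)=[0, 7, 2, 16, 13, 6, 5, 3, 15, 9, 4, 10, 1, 14, 11, 8, 12]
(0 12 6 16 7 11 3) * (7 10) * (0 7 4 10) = (0 12 6 16)(3 7 11)(4 10) = [12, 1, 2, 7, 10, 5, 16, 11, 8, 9, 4, 3, 6, 13, 14, 15, 0]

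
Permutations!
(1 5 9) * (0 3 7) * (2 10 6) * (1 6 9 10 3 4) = [4, 5, 3, 7, 1, 10, 2, 0, 8, 6, 9] = (0 4 1 5 10 9 6 2 3 7)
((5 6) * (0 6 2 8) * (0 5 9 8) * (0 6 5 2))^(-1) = (0 5)(2 8 9 6) = [5, 1, 8, 3, 4, 0, 2, 7, 9, 6]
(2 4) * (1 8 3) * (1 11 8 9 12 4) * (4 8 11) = (1 9 12 8 3 4 2) = [0, 9, 1, 4, 2, 5, 6, 7, 3, 12, 10, 11, 8]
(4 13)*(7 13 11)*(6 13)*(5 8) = (4 11 7 6 13)(5 8) = [0, 1, 2, 3, 11, 8, 13, 6, 5, 9, 10, 7, 12, 4]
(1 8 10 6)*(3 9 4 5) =(1 8 10 6)(3 9 4 5) =[0, 8, 2, 9, 5, 3, 1, 7, 10, 4, 6]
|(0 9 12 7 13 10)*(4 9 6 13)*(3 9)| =20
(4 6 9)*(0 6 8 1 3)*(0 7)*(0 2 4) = (0 6 9)(1 3 7 2 4 8) = [6, 3, 4, 7, 8, 5, 9, 2, 1, 0]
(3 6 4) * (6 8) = [0, 1, 2, 8, 3, 5, 4, 7, 6] = (3 8 6 4)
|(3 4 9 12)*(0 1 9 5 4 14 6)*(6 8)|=8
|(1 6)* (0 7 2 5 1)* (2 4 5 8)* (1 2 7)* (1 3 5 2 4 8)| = |(0 3 5 4 2 1 6)(7 8)| = 14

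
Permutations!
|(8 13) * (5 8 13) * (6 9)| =2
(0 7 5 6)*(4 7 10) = [10, 1, 2, 3, 7, 6, 0, 5, 8, 9, 4] = (0 10 4 7 5 6)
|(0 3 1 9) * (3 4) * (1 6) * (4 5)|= 7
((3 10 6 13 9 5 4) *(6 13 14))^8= (14)(3 13 5)(4 10 9)= [0, 1, 2, 13, 10, 3, 6, 7, 8, 4, 9, 11, 12, 5, 14]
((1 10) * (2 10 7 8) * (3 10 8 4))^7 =[0, 4, 8, 1, 10, 5, 6, 3, 2, 9, 7] =(1 4 10 7 3)(2 8)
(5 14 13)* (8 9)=(5 14 13)(8 9)=[0, 1, 2, 3, 4, 14, 6, 7, 9, 8, 10, 11, 12, 5, 13]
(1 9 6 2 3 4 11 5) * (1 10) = [0, 9, 3, 4, 11, 10, 2, 7, 8, 6, 1, 5] = (1 9 6 2 3 4 11 5 10)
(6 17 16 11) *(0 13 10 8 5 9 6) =(0 13 10 8 5 9 6 17 16 11) =[13, 1, 2, 3, 4, 9, 17, 7, 5, 6, 8, 0, 12, 10, 14, 15, 11, 16]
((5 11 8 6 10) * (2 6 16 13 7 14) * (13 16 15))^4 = (16)(2 11 7 10 15)(5 13 6 8 14) = [0, 1, 11, 3, 4, 13, 8, 10, 14, 9, 15, 7, 12, 6, 5, 2, 16]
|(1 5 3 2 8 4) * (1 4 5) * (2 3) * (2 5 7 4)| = |(2 8 7 4)| = 4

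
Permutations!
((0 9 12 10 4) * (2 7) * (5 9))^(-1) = (0 4 10 12 9 5)(2 7) = [4, 1, 7, 3, 10, 0, 6, 2, 8, 5, 12, 11, 9]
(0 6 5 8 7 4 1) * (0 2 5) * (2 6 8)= [8, 6, 5, 3, 1, 2, 0, 4, 7]= (0 8 7 4 1 6)(2 5)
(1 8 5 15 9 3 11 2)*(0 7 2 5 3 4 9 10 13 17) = [7, 8, 1, 11, 9, 15, 6, 2, 3, 4, 13, 5, 12, 17, 14, 10, 16, 0] = (0 7 2 1 8 3 11 5 15 10 13 17)(4 9)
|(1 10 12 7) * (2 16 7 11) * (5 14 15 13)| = |(1 10 12 11 2 16 7)(5 14 15 13)| = 28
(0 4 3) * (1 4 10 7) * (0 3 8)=(0 10 7 1 4 8)=[10, 4, 2, 3, 8, 5, 6, 1, 0, 9, 7]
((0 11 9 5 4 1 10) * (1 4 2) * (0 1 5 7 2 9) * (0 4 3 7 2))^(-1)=(0 7 3 4 11)(1 10)(2 9 5)=[7, 10, 9, 4, 11, 2, 6, 3, 8, 5, 1, 0]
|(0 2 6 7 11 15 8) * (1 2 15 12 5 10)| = 24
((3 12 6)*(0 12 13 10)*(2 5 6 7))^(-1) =(0 10 13 3 6 5 2 7 12) =[10, 1, 7, 6, 4, 2, 5, 12, 8, 9, 13, 11, 0, 3]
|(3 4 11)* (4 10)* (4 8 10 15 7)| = 10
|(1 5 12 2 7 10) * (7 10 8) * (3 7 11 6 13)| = 30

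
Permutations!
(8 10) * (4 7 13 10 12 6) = [0, 1, 2, 3, 7, 5, 4, 13, 12, 9, 8, 11, 6, 10] = (4 7 13 10 8 12 6)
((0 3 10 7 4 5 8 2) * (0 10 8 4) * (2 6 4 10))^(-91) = (0 5 8 7 4 3 10 6) = [5, 1, 2, 10, 3, 8, 0, 4, 7, 9, 6]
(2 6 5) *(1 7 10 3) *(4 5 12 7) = [0, 4, 6, 1, 5, 2, 12, 10, 8, 9, 3, 11, 7] = (1 4 5 2 6 12 7 10 3)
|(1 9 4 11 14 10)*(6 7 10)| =|(1 9 4 11 14 6 7 10)| =8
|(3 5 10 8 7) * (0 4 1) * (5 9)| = |(0 4 1)(3 9 5 10 8 7)| = 6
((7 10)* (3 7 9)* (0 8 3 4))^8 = (0 8 3 7 10 9 4) = [8, 1, 2, 7, 0, 5, 6, 10, 3, 4, 9]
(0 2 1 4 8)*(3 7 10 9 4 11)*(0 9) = (0 2 1 11 3 7 10)(4 8 9) = [2, 11, 1, 7, 8, 5, 6, 10, 9, 4, 0, 3]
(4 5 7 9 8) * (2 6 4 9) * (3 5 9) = (2 6 4 9 8 3 5 7) = [0, 1, 6, 5, 9, 7, 4, 2, 3, 8]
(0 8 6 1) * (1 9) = (0 8 6 9 1) = [8, 0, 2, 3, 4, 5, 9, 7, 6, 1]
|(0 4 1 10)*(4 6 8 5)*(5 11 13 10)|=|(0 6 8 11 13 10)(1 5 4)|=6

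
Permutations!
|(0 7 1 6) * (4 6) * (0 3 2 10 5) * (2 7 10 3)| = 6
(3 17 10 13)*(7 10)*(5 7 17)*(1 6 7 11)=(17)(1 6 7 10 13 3 5 11)=[0, 6, 2, 5, 4, 11, 7, 10, 8, 9, 13, 1, 12, 3, 14, 15, 16, 17]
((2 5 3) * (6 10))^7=(2 5 3)(6 10)=[0, 1, 5, 2, 4, 3, 10, 7, 8, 9, 6]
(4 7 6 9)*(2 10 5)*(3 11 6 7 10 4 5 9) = (2 4 10 9 5)(3 11 6) = [0, 1, 4, 11, 10, 2, 3, 7, 8, 5, 9, 6]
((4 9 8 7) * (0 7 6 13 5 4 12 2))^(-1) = (0 2 12 7)(4 5 13 6 8 9) = [2, 1, 12, 3, 5, 13, 8, 0, 9, 4, 10, 11, 7, 6]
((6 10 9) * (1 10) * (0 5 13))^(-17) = (0 5 13)(1 6 9 10) = [5, 6, 2, 3, 4, 13, 9, 7, 8, 10, 1, 11, 12, 0]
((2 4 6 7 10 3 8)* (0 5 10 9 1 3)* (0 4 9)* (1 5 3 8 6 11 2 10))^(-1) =(0 7 6 3)(1 5 9 2 11 4 10 8) =[7, 5, 11, 0, 10, 9, 3, 6, 1, 2, 8, 4]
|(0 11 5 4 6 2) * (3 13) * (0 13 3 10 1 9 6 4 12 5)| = |(0 11)(1 9 6 2 13 10)(5 12)| = 6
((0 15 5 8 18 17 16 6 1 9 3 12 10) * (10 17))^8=(0 5 18)(1 9 3 12 17 16 6)(8 10 15)=[5, 9, 2, 12, 4, 18, 1, 7, 10, 3, 15, 11, 17, 13, 14, 8, 6, 16, 0]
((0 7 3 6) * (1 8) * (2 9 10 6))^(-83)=(0 7 3 2 9 10 6)(1 8)=[7, 8, 9, 2, 4, 5, 0, 3, 1, 10, 6]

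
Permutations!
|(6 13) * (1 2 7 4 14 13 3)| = |(1 2 7 4 14 13 6 3)| = 8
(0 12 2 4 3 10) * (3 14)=[12, 1, 4, 10, 14, 5, 6, 7, 8, 9, 0, 11, 2, 13, 3]=(0 12 2 4 14 3 10)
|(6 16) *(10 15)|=2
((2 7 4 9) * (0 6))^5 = (0 6)(2 7 4 9) = [6, 1, 7, 3, 9, 5, 0, 4, 8, 2]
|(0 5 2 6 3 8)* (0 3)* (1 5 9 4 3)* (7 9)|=|(0 7 9 4 3 8 1 5 2 6)|=10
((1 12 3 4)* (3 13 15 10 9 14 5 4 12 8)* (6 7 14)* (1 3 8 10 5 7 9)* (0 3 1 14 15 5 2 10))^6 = (0 1 4 5 13 12 3)(2 10 14 7 15) = [1, 4, 10, 0, 5, 13, 6, 15, 8, 9, 14, 11, 3, 12, 7, 2]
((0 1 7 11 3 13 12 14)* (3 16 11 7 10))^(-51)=(0 12 3 1 14 13 10)(11 16)=[12, 14, 2, 1, 4, 5, 6, 7, 8, 9, 0, 16, 3, 10, 13, 15, 11]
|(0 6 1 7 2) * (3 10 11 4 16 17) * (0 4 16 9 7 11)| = |(0 6 1 11 16 17 3 10)(2 4 9 7)| = 8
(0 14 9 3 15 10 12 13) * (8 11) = (0 14 9 3 15 10 12 13)(8 11) = [14, 1, 2, 15, 4, 5, 6, 7, 11, 3, 12, 8, 13, 0, 9, 10]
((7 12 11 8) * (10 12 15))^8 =(7 10 11)(8 15 12) =[0, 1, 2, 3, 4, 5, 6, 10, 15, 9, 11, 7, 8, 13, 14, 12]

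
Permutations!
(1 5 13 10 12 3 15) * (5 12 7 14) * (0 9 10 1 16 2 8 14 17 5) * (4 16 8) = (0 9 10 7 17 5 13 1 12 3 15 8 14)(2 4 16) = [9, 12, 4, 15, 16, 13, 6, 17, 14, 10, 7, 11, 3, 1, 0, 8, 2, 5]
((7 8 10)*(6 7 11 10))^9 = (10 11) = [0, 1, 2, 3, 4, 5, 6, 7, 8, 9, 11, 10]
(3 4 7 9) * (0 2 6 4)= (0 2 6 4 7 9 3)= [2, 1, 6, 0, 7, 5, 4, 9, 8, 3]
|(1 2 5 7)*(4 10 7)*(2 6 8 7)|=4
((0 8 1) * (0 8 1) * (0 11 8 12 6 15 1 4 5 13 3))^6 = (0 4 5 13 3)(1 6)(12 15) = [4, 6, 2, 0, 5, 13, 1, 7, 8, 9, 10, 11, 15, 3, 14, 12]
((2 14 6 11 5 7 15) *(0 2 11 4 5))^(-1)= (0 11 15 7 5 4 6 14 2)= [11, 1, 0, 3, 6, 4, 14, 5, 8, 9, 10, 15, 12, 13, 2, 7]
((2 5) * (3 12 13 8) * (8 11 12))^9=(13)(2 5)(3 8)=[0, 1, 5, 8, 4, 2, 6, 7, 3, 9, 10, 11, 12, 13]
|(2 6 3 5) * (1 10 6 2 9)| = |(1 10 6 3 5 9)| = 6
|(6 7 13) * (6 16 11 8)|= |(6 7 13 16 11 8)|= 6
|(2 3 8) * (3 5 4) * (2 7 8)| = 4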